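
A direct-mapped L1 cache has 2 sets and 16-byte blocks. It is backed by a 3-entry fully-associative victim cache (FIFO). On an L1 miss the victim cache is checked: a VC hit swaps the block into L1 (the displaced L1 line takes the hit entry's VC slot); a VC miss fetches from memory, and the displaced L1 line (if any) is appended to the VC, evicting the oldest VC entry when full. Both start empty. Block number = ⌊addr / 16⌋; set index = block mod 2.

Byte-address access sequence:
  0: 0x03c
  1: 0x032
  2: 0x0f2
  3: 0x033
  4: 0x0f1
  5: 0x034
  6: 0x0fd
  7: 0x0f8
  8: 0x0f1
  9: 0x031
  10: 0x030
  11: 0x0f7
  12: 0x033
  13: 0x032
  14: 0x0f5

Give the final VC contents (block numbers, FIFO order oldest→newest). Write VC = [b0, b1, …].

VC = [3]

0: 0x3c (blk 3, set 1) → MISS  vc=[]
1: 0x32 (blk 3, set 1) → L1-HIT  vc=[]
2: 0xf2 (blk 15, set 1) → MISS  vc=[3]
3: 0x33 (blk 3, set 1) → VC-HIT  vc=[15]
4: 0xf1 (blk 15, set 1) → VC-HIT  vc=[3]
5: 0x34 (blk 3, set 1) → VC-HIT  vc=[15]
6: 0xfd (blk 15, set 1) → VC-HIT  vc=[3]
7: 0xf8 (blk 15, set 1) → L1-HIT  vc=[3]
8: 0xf1 (blk 15, set 1) → L1-HIT  vc=[3]
9: 0x31 (blk 3, set 1) → VC-HIT  vc=[15]
10: 0x30 (blk 3, set 1) → L1-HIT  vc=[15]
11: 0xf7 (blk 15, set 1) → VC-HIT  vc=[3]
12: 0x33 (blk 3, set 1) → VC-HIT  vc=[15]
13: 0x32 (blk 3, set 1) → L1-HIT  vc=[15]
14: 0xf5 (blk 15, set 1) → VC-HIT  vc=[3]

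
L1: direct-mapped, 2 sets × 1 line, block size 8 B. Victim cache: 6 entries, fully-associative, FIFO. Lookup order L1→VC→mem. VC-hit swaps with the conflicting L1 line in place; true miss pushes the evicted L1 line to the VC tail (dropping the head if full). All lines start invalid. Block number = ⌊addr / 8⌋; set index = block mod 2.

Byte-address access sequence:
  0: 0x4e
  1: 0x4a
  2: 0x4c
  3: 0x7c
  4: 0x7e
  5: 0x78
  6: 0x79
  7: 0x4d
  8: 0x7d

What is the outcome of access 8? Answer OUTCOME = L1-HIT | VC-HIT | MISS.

OUTCOME = VC-HIT

0: 0x4e (blk 9, set 1) → MISS  vc=[]
1: 0x4a (blk 9, set 1) → L1-HIT  vc=[]
2: 0x4c (blk 9, set 1) → L1-HIT  vc=[]
3: 0x7c (blk 15, set 1) → MISS  vc=[9]
4: 0x7e (blk 15, set 1) → L1-HIT  vc=[9]
5: 0x78 (blk 15, set 1) → L1-HIT  vc=[9]
6: 0x79 (blk 15, set 1) → L1-HIT  vc=[9]
7: 0x4d (blk 9, set 1) → VC-HIT  vc=[15]
8: 0x7d (blk 15, set 1) → VC-HIT  vc=[9]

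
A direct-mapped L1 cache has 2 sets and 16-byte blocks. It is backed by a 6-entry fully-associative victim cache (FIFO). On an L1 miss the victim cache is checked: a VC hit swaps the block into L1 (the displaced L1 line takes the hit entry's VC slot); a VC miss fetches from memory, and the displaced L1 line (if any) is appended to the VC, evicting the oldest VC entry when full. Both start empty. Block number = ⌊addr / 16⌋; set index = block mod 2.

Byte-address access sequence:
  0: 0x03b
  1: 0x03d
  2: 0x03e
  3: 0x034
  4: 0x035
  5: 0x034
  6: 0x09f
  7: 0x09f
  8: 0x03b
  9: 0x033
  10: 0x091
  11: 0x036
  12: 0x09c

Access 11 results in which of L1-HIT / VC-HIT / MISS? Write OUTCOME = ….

OUTCOME = VC-HIT

#0 0x3b→b3/s1 MISS; vc=[]
#1 0x3d→b3/s1 L1-HIT; vc=[]
#2 0x3e→b3/s1 L1-HIT; vc=[]
#3 0x34→b3/s1 L1-HIT; vc=[]
#4 0x35→b3/s1 L1-HIT; vc=[]
#5 0x34→b3/s1 L1-HIT; vc=[]
#6 0x9f→b9/s1 MISS; vc=[3]
#7 0x9f→b9/s1 L1-HIT; vc=[3]
#8 0x3b→b3/s1 VC-HIT; vc=[9]
#9 0x33→b3/s1 L1-HIT; vc=[9]
#10 0x91→b9/s1 VC-HIT; vc=[3]
#11 0x36→b3/s1 VC-HIT; vc=[9]
#12 0x9c→b9/s1 VC-HIT; vc=[3]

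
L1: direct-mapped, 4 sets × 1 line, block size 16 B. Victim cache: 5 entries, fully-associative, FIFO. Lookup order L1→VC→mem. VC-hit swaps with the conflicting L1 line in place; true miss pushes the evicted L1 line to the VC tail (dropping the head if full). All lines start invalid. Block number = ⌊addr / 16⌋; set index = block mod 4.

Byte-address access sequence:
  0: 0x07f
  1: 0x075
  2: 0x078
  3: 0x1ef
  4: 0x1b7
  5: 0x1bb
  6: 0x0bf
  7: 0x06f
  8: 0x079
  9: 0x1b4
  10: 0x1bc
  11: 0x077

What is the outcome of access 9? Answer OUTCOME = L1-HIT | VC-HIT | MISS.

  [0] addr=0x7f blk=7 s=3: MISS | VC []
  [1] addr=0x75 blk=7 s=3: L1-HIT | VC []
  [2] addr=0x78 blk=7 s=3: L1-HIT | VC []
  [3] addr=0x1ef blk=30 s=2: MISS | VC []
  [4] addr=0x1b7 blk=27 s=3: MISS | VC [7]
  [5] addr=0x1bb blk=27 s=3: L1-HIT | VC [7]
  [6] addr=0xbf blk=11 s=3: MISS | VC [7, 27]
  [7] addr=0x6f blk=6 s=2: MISS | VC [7, 27, 30]
  [8] addr=0x79 blk=7 s=3: VC-HIT | VC [11, 27, 30]
  [9] addr=0x1b4 blk=27 s=3: VC-HIT | VC [11, 7, 30]
  [10] addr=0x1bc blk=27 s=3: L1-HIT | VC [11, 7, 30]
  [11] addr=0x77 blk=7 s=3: VC-HIT | VC [11, 27, 30]

OUTCOME = VC-HIT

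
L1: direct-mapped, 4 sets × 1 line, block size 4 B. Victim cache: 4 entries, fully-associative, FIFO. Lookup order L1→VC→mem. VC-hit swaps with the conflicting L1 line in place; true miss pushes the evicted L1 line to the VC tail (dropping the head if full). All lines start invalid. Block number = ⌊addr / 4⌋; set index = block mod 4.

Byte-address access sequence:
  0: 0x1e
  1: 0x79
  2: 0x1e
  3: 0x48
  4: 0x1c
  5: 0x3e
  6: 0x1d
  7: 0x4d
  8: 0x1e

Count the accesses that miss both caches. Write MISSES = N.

MISSES = 5

  [0] addr=0x1e blk=7 s=3: MISS | VC []
  [1] addr=0x79 blk=30 s=2: MISS | VC []
  [2] addr=0x1e blk=7 s=3: L1-HIT | VC []
  [3] addr=0x48 blk=18 s=2: MISS | VC [30]
  [4] addr=0x1c blk=7 s=3: L1-HIT | VC [30]
  [5] addr=0x3e blk=15 s=3: MISS | VC [30, 7]
  [6] addr=0x1d blk=7 s=3: VC-HIT | VC [30, 15]
  [7] addr=0x4d blk=19 s=3: MISS | VC [30, 15, 7]
  [8] addr=0x1e blk=7 s=3: VC-HIT | VC [30, 15, 19]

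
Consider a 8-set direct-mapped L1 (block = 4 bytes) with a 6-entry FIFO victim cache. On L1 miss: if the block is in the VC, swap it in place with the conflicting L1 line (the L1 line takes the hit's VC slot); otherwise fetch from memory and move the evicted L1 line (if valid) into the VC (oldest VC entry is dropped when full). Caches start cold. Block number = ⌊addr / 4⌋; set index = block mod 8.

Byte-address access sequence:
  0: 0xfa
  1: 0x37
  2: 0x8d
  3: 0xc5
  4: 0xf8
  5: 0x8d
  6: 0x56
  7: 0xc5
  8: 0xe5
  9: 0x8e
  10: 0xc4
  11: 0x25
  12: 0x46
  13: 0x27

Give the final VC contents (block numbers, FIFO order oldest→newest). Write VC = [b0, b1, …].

VC = [13, 57, 49, 17]

0: 0xfa (blk 62, set 6) → MISS  vc=[]
1: 0x37 (blk 13, set 5) → MISS  vc=[]
2: 0x8d (blk 35, set 3) → MISS  vc=[]
3: 0xc5 (blk 49, set 1) → MISS  vc=[]
4: 0xf8 (blk 62, set 6) → L1-HIT  vc=[]
5: 0x8d (blk 35, set 3) → L1-HIT  vc=[]
6: 0x56 (blk 21, set 5) → MISS  vc=[13]
7: 0xc5 (blk 49, set 1) → L1-HIT  vc=[13]
8: 0xe5 (blk 57, set 1) → MISS  vc=[13, 49]
9: 0x8e (blk 35, set 3) → L1-HIT  vc=[13, 49]
10: 0xc4 (blk 49, set 1) → VC-HIT  vc=[13, 57]
11: 0x25 (blk 9, set 1) → MISS  vc=[13, 57, 49]
12: 0x46 (blk 17, set 1) → MISS  vc=[13, 57, 49, 9]
13: 0x27 (blk 9, set 1) → VC-HIT  vc=[13, 57, 49, 17]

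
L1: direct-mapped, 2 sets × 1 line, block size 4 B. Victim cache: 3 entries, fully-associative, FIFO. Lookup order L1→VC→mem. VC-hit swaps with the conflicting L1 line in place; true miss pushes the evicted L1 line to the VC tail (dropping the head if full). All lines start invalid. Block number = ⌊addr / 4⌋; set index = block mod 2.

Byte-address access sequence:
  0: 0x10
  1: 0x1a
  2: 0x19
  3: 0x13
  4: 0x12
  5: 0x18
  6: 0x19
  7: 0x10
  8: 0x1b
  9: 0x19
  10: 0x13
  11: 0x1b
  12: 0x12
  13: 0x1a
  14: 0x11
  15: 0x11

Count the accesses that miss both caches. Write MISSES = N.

MISSES = 2

  [0] addr=0x10 blk=4 s=0: MISS | VC []
  [1] addr=0x1a blk=6 s=0: MISS | VC [4]
  [2] addr=0x19 blk=6 s=0: L1-HIT | VC [4]
  [3] addr=0x13 blk=4 s=0: VC-HIT | VC [6]
  [4] addr=0x12 blk=4 s=0: L1-HIT | VC [6]
  [5] addr=0x18 blk=6 s=0: VC-HIT | VC [4]
  [6] addr=0x19 blk=6 s=0: L1-HIT | VC [4]
  [7] addr=0x10 blk=4 s=0: VC-HIT | VC [6]
  [8] addr=0x1b blk=6 s=0: VC-HIT | VC [4]
  [9] addr=0x19 blk=6 s=0: L1-HIT | VC [4]
  [10] addr=0x13 blk=4 s=0: VC-HIT | VC [6]
  [11] addr=0x1b blk=6 s=0: VC-HIT | VC [4]
  [12] addr=0x12 blk=4 s=0: VC-HIT | VC [6]
  [13] addr=0x1a blk=6 s=0: VC-HIT | VC [4]
  [14] addr=0x11 blk=4 s=0: VC-HIT | VC [6]
  [15] addr=0x11 blk=4 s=0: L1-HIT | VC [6]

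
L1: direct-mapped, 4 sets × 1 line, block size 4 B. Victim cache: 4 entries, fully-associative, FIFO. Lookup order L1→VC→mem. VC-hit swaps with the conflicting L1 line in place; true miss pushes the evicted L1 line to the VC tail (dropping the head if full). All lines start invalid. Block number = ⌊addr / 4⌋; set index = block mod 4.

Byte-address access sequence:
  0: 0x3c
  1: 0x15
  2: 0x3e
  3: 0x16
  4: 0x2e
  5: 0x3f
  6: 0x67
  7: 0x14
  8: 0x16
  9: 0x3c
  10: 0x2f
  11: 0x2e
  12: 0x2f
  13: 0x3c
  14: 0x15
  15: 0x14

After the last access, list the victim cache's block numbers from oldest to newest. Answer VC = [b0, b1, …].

VC = [11, 25]

#0 0x3c→b15/s3 MISS; vc=[]
#1 0x15→b5/s1 MISS; vc=[]
#2 0x3e→b15/s3 L1-HIT; vc=[]
#3 0x16→b5/s1 L1-HIT; vc=[]
#4 0x2e→b11/s3 MISS; vc=[15]
#5 0x3f→b15/s3 VC-HIT; vc=[11]
#6 0x67→b25/s1 MISS; vc=[11,5]
#7 0x14→b5/s1 VC-HIT; vc=[11,25]
#8 0x16→b5/s1 L1-HIT; vc=[11,25]
#9 0x3c→b15/s3 L1-HIT; vc=[11,25]
#10 0x2f→b11/s3 VC-HIT; vc=[15,25]
#11 0x2e→b11/s3 L1-HIT; vc=[15,25]
#12 0x2f→b11/s3 L1-HIT; vc=[15,25]
#13 0x3c→b15/s3 VC-HIT; vc=[11,25]
#14 0x15→b5/s1 L1-HIT; vc=[11,25]
#15 0x14→b5/s1 L1-HIT; vc=[11,25]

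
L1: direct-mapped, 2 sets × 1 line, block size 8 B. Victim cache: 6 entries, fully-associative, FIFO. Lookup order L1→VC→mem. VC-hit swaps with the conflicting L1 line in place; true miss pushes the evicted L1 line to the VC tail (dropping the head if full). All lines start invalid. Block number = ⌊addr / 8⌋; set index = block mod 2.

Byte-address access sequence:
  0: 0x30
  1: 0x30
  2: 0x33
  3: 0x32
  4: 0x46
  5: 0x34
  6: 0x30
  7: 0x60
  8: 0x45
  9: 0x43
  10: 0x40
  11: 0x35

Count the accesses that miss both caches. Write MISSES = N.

MISSES = 3

  [0] addr=0x30 blk=6 s=0: MISS | VC []
  [1] addr=0x30 blk=6 s=0: L1-HIT | VC []
  [2] addr=0x33 blk=6 s=0: L1-HIT | VC []
  [3] addr=0x32 blk=6 s=0: L1-HIT | VC []
  [4] addr=0x46 blk=8 s=0: MISS | VC [6]
  [5] addr=0x34 blk=6 s=0: VC-HIT | VC [8]
  [6] addr=0x30 blk=6 s=0: L1-HIT | VC [8]
  [7] addr=0x60 blk=12 s=0: MISS | VC [8, 6]
  [8] addr=0x45 blk=8 s=0: VC-HIT | VC [12, 6]
  [9] addr=0x43 blk=8 s=0: L1-HIT | VC [12, 6]
  [10] addr=0x40 blk=8 s=0: L1-HIT | VC [12, 6]
  [11] addr=0x35 blk=6 s=0: VC-HIT | VC [12, 8]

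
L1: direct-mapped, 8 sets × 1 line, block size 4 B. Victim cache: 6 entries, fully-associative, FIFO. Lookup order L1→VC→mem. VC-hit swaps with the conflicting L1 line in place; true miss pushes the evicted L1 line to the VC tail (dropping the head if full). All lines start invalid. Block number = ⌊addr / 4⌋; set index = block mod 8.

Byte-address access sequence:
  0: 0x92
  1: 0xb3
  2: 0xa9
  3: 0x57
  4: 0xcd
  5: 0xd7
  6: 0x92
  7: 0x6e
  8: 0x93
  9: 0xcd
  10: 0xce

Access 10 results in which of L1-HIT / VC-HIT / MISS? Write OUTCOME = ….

OUTCOME = L1-HIT

0: 0x92 (blk 36, set 4) → MISS  vc=[]
1: 0xb3 (blk 44, set 4) → MISS  vc=[36]
2: 0xa9 (blk 42, set 2) → MISS  vc=[36]
3: 0x57 (blk 21, set 5) → MISS  vc=[36]
4: 0xcd (blk 51, set 3) → MISS  vc=[36]
5: 0xd7 (blk 53, set 5) → MISS  vc=[36, 21]
6: 0x92 (blk 36, set 4) → VC-HIT  vc=[44, 21]
7: 0x6e (blk 27, set 3) → MISS  vc=[44, 21, 51]
8: 0x93 (blk 36, set 4) → L1-HIT  vc=[44, 21, 51]
9: 0xcd (blk 51, set 3) → VC-HIT  vc=[44, 21, 27]
10: 0xce (blk 51, set 3) → L1-HIT  vc=[44, 21, 27]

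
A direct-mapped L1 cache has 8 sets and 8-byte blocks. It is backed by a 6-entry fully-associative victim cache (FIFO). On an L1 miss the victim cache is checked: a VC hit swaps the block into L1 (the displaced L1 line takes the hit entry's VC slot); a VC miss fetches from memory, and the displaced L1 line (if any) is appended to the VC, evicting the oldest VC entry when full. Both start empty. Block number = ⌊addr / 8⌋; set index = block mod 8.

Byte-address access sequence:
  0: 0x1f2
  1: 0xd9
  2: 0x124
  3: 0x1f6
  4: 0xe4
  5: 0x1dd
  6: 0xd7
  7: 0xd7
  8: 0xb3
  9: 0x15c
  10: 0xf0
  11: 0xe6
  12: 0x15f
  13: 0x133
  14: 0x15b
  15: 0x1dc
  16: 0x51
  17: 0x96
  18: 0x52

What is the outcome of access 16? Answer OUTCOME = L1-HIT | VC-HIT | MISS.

#0 0x1f2→b62/s6 MISS; vc=[]
#1 0xd9→b27/s3 MISS; vc=[]
#2 0x124→b36/s4 MISS; vc=[]
#3 0x1f6→b62/s6 L1-HIT; vc=[]
#4 0xe4→b28/s4 MISS; vc=[36]
#5 0x1dd→b59/s3 MISS; vc=[36,27]
#6 0xd7→b26/s2 MISS; vc=[36,27]
#7 0xd7→b26/s2 L1-HIT; vc=[36,27]
#8 0xb3→b22/s6 MISS; vc=[36,27,62]
#9 0x15c→b43/s3 MISS; vc=[36,27,62,59]
#10 0xf0→b30/s6 MISS; vc=[36,27,62,59,22]
#11 0xe6→b28/s4 L1-HIT; vc=[36,27,62,59,22]
#12 0x15f→b43/s3 L1-HIT; vc=[36,27,62,59,22]
#13 0x133→b38/s6 MISS; vc=[36,27,62,59,22,30]
#14 0x15b→b43/s3 L1-HIT; vc=[36,27,62,59,22,30]
#15 0x1dc→b59/s3 VC-HIT; vc=[36,27,62,43,22,30]
#16 0x51→b10/s2 MISS; vc=[27,62,43,22,30,26]
#17 0x96→b18/s2 MISS; vc=[62,43,22,30,26,10]
#18 0x52→b10/s2 VC-HIT; vc=[62,43,22,30,26,18]

OUTCOME = MISS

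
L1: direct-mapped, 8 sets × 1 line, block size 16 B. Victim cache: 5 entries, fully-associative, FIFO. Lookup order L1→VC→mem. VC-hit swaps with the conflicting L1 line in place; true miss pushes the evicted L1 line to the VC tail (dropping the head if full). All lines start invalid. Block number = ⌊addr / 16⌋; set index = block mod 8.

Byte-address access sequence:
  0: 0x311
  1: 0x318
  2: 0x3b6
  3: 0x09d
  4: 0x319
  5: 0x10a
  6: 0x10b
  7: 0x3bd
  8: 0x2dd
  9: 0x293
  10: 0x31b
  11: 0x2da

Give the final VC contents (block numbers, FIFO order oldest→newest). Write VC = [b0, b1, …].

VC = [9, 41]

0: 0x311 (blk 49, set 1) → MISS  vc=[]
1: 0x318 (blk 49, set 1) → L1-HIT  vc=[]
2: 0x3b6 (blk 59, set 3) → MISS  vc=[]
3: 0x9d (blk 9, set 1) → MISS  vc=[49]
4: 0x319 (blk 49, set 1) → VC-HIT  vc=[9]
5: 0x10a (blk 16, set 0) → MISS  vc=[9]
6: 0x10b (blk 16, set 0) → L1-HIT  vc=[9]
7: 0x3bd (blk 59, set 3) → L1-HIT  vc=[9]
8: 0x2dd (blk 45, set 5) → MISS  vc=[9]
9: 0x293 (blk 41, set 1) → MISS  vc=[9, 49]
10: 0x31b (blk 49, set 1) → VC-HIT  vc=[9, 41]
11: 0x2da (blk 45, set 5) → L1-HIT  vc=[9, 41]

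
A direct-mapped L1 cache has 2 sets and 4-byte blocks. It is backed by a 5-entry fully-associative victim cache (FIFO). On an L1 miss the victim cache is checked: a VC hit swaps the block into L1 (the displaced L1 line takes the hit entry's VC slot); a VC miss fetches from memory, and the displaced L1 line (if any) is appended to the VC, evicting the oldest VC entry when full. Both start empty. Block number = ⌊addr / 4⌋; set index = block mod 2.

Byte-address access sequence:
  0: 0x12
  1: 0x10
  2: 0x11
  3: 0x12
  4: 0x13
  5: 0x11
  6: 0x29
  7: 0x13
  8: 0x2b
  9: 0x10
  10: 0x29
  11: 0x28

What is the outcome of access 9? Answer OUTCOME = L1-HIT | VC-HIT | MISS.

OUTCOME = VC-HIT

0: 0x12 (blk 4, set 0) → MISS  vc=[]
1: 0x10 (blk 4, set 0) → L1-HIT  vc=[]
2: 0x11 (blk 4, set 0) → L1-HIT  vc=[]
3: 0x12 (blk 4, set 0) → L1-HIT  vc=[]
4: 0x13 (blk 4, set 0) → L1-HIT  vc=[]
5: 0x11 (blk 4, set 0) → L1-HIT  vc=[]
6: 0x29 (blk 10, set 0) → MISS  vc=[4]
7: 0x13 (blk 4, set 0) → VC-HIT  vc=[10]
8: 0x2b (blk 10, set 0) → VC-HIT  vc=[4]
9: 0x10 (blk 4, set 0) → VC-HIT  vc=[10]
10: 0x29 (blk 10, set 0) → VC-HIT  vc=[4]
11: 0x28 (blk 10, set 0) → L1-HIT  vc=[4]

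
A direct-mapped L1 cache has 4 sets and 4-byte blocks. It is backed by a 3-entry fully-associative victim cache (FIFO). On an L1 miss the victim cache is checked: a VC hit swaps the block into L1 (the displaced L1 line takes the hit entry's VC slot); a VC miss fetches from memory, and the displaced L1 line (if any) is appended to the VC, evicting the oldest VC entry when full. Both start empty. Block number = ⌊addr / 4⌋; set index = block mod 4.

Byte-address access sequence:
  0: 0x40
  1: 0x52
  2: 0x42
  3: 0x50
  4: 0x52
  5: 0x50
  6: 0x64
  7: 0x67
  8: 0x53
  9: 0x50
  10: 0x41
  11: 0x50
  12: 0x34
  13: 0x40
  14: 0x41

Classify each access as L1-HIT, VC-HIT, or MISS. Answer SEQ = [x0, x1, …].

SEQ = [MISS, MISS, VC-HIT, VC-HIT, L1-HIT, L1-HIT, MISS, L1-HIT, L1-HIT, L1-HIT, VC-HIT, VC-HIT, MISS, VC-HIT, L1-HIT]

#0 0x40→b16/s0 MISS; vc=[]
#1 0x52→b20/s0 MISS; vc=[16]
#2 0x42→b16/s0 VC-HIT; vc=[20]
#3 0x50→b20/s0 VC-HIT; vc=[16]
#4 0x52→b20/s0 L1-HIT; vc=[16]
#5 0x50→b20/s0 L1-HIT; vc=[16]
#6 0x64→b25/s1 MISS; vc=[16]
#7 0x67→b25/s1 L1-HIT; vc=[16]
#8 0x53→b20/s0 L1-HIT; vc=[16]
#9 0x50→b20/s0 L1-HIT; vc=[16]
#10 0x41→b16/s0 VC-HIT; vc=[20]
#11 0x50→b20/s0 VC-HIT; vc=[16]
#12 0x34→b13/s1 MISS; vc=[16,25]
#13 0x40→b16/s0 VC-HIT; vc=[20,25]
#14 0x41→b16/s0 L1-HIT; vc=[20,25]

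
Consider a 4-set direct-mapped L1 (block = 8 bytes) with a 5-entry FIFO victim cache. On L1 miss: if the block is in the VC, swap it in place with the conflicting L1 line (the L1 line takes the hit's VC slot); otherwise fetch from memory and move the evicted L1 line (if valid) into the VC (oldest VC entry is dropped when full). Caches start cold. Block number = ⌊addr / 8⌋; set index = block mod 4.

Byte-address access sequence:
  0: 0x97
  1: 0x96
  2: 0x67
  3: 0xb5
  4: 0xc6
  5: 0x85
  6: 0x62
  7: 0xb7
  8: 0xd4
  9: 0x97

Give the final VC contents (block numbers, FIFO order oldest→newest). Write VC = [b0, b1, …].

VC = [26, 16, 24, 22]

0: 0x97 (blk 18, set 2) → MISS  vc=[]
1: 0x96 (blk 18, set 2) → L1-HIT  vc=[]
2: 0x67 (blk 12, set 0) → MISS  vc=[]
3: 0xb5 (blk 22, set 2) → MISS  vc=[18]
4: 0xc6 (blk 24, set 0) → MISS  vc=[18, 12]
5: 0x85 (blk 16, set 0) → MISS  vc=[18, 12, 24]
6: 0x62 (blk 12, set 0) → VC-HIT  vc=[18, 16, 24]
7: 0xb7 (blk 22, set 2) → L1-HIT  vc=[18, 16, 24]
8: 0xd4 (blk 26, set 2) → MISS  vc=[18, 16, 24, 22]
9: 0x97 (blk 18, set 2) → VC-HIT  vc=[26, 16, 24, 22]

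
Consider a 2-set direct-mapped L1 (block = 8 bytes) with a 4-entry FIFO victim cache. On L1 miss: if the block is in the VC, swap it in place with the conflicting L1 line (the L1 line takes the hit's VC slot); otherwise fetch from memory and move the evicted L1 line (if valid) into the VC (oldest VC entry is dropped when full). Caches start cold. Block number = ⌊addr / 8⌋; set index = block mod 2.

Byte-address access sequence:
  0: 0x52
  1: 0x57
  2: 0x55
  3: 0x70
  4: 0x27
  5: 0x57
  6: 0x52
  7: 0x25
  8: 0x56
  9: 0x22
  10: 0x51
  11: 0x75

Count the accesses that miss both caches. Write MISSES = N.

  [0] addr=0x52 blk=10 s=0: MISS | VC []
  [1] addr=0x57 blk=10 s=0: L1-HIT | VC []
  [2] addr=0x55 blk=10 s=0: L1-HIT | VC []
  [3] addr=0x70 blk=14 s=0: MISS | VC [10]
  [4] addr=0x27 blk=4 s=0: MISS | VC [10, 14]
  [5] addr=0x57 blk=10 s=0: VC-HIT | VC [4, 14]
  [6] addr=0x52 blk=10 s=0: L1-HIT | VC [4, 14]
  [7] addr=0x25 blk=4 s=0: VC-HIT | VC [10, 14]
  [8] addr=0x56 blk=10 s=0: VC-HIT | VC [4, 14]
  [9] addr=0x22 blk=4 s=0: VC-HIT | VC [10, 14]
  [10] addr=0x51 blk=10 s=0: VC-HIT | VC [4, 14]
  [11] addr=0x75 blk=14 s=0: VC-HIT | VC [4, 10]

MISSES = 3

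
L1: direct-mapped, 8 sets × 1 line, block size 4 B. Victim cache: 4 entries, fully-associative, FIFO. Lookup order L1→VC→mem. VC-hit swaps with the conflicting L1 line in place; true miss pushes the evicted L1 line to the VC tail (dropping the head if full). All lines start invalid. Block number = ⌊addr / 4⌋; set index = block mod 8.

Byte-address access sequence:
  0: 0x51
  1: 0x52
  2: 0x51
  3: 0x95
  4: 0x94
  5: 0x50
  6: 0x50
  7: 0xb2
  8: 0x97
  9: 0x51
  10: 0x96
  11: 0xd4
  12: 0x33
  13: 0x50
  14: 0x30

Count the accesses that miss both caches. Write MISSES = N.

MISSES = 5

0: 0x51 (blk 20, set 4) → MISS  vc=[]
1: 0x52 (blk 20, set 4) → L1-HIT  vc=[]
2: 0x51 (blk 20, set 4) → L1-HIT  vc=[]
3: 0x95 (blk 37, set 5) → MISS  vc=[]
4: 0x94 (blk 37, set 5) → L1-HIT  vc=[]
5: 0x50 (blk 20, set 4) → L1-HIT  vc=[]
6: 0x50 (blk 20, set 4) → L1-HIT  vc=[]
7: 0xb2 (blk 44, set 4) → MISS  vc=[20]
8: 0x97 (blk 37, set 5) → L1-HIT  vc=[20]
9: 0x51 (blk 20, set 4) → VC-HIT  vc=[44]
10: 0x96 (blk 37, set 5) → L1-HIT  vc=[44]
11: 0xd4 (blk 53, set 5) → MISS  vc=[44, 37]
12: 0x33 (blk 12, set 4) → MISS  vc=[44, 37, 20]
13: 0x50 (blk 20, set 4) → VC-HIT  vc=[44, 37, 12]
14: 0x30 (blk 12, set 4) → VC-HIT  vc=[44, 37, 20]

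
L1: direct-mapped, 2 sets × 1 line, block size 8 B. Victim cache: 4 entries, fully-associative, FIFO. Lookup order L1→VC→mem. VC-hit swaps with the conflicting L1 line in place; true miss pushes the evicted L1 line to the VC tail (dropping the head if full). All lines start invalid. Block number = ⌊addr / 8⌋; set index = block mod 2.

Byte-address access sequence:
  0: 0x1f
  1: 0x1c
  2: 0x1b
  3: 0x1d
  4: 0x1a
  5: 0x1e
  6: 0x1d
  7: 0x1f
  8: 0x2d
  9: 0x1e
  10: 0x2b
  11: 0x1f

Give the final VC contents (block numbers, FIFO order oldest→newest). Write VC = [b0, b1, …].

0: 0x1f (blk 3, set 1) → MISS  vc=[]
1: 0x1c (blk 3, set 1) → L1-HIT  vc=[]
2: 0x1b (blk 3, set 1) → L1-HIT  vc=[]
3: 0x1d (blk 3, set 1) → L1-HIT  vc=[]
4: 0x1a (blk 3, set 1) → L1-HIT  vc=[]
5: 0x1e (blk 3, set 1) → L1-HIT  vc=[]
6: 0x1d (blk 3, set 1) → L1-HIT  vc=[]
7: 0x1f (blk 3, set 1) → L1-HIT  vc=[]
8: 0x2d (blk 5, set 1) → MISS  vc=[3]
9: 0x1e (blk 3, set 1) → VC-HIT  vc=[5]
10: 0x2b (blk 5, set 1) → VC-HIT  vc=[3]
11: 0x1f (blk 3, set 1) → VC-HIT  vc=[5]

VC = [5]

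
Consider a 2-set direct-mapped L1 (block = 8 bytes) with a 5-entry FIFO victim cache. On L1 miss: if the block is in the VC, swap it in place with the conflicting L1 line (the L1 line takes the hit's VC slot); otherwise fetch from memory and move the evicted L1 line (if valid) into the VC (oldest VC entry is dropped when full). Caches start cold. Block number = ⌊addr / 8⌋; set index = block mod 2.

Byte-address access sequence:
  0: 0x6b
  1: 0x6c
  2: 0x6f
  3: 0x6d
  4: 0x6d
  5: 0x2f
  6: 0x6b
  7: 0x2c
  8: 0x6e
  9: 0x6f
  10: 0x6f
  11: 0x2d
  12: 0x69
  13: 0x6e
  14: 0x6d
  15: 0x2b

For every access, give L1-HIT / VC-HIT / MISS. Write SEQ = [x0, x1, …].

SEQ = [MISS, L1-HIT, L1-HIT, L1-HIT, L1-HIT, MISS, VC-HIT, VC-HIT, VC-HIT, L1-HIT, L1-HIT, VC-HIT, VC-HIT, L1-HIT, L1-HIT, VC-HIT]

  [0] addr=0x6b blk=13 s=1: MISS | VC []
  [1] addr=0x6c blk=13 s=1: L1-HIT | VC []
  [2] addr=0x6f blk=13 s=1: L1-HIT | VC []
  [3] addr=0x6d blk=13 s=1: L1-HIT | VC []
  [4] addr=0x6d blk=13 s=1: L1-HIT | VC []
  [5] addr=0x2f blk=5 s=1: MISS | VC [13]
  [6] addr=0x6b blk=13 s=1: VC-HIT | VC [5]
  [7] addr=0x2c blk=5 s=1: VC-HIT | VC [13]
  [8] addr=0x6e blk=13 s=1: VC-HIT | VC [5]
  [9] addr=0x6f blk=13 s=1: L1-HIT | VC [5]
  [10] addr=0x6f blk=13 s=1: L1-HIT | VC [5]
  [11] addr=0x2d blk=5 s=1: VC-HIT | VC [13]
  [12] addr=0x69 blk=13 s=1: VC-HIT | VC [5]
  [13] addr=0x6e blk=13 s=1: L1-HIT | VC [5]
  [14] addr=0x6d blk=13 s=1: L1-HIT | VC [5]
  [15] addr=0x2b blk=5 s=1: VC-HIT | VC [13]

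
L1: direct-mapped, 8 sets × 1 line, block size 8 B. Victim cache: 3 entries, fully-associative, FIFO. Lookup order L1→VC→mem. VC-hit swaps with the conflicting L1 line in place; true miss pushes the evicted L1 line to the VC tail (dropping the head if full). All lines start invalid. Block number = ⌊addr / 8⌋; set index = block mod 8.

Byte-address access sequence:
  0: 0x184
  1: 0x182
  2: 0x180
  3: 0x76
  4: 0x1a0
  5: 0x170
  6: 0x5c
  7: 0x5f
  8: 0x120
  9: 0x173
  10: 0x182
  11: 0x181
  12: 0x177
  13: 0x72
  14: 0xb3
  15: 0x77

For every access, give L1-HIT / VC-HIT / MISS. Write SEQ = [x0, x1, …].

0: 0x184 (blk 48, set 0) → MISS  vc=[]
1: 0x182 (blk 48, set 0) → L1-HIT  vc=[]
2: 0x180 (blk 48, set 0) → L1-HIT  vc=[]
3: 0x76 (blk 14, set 6) → MISS  vc=[]
4: 0x1a0 (blk 52, set 4) → MISS  vc=[]
5: 0x170 (blk 46, set 6) → MISS  vc=[14]
6: 0x5c (blk 11, set 3) → MISS  vc=[14]
7: 0x5f (blk 11, set 3) → L1-HIT  vc=[14]
8: 0x120 (blk 36, set 4) → MISS  vc=[14, 52]
9: 0x173 (blk 46, set 6) → L1-HIT  vc=[14, 52]
10: 0x182 (blk 48, set 0) → L1-HIT  vc=[14, 52]
11: 0x181 (blk 48, set 0) → L1-HIT  vc=[14, 52]
12: 0x177 (blk 46, set 6) → L1-HIT  vc=[14, 52]
13: 0x72 (blk 14, set 6) → VC-HIT  vc=[46, 52]
14: 0xb3 (blk 22, set 6) → MISS  vc=[46, 52, 14]
15: 0x77 (blk 14, set 6) → VC-HIT  vc=[46, 52, 22]

SEQ = [MISS, L1-HIT, L1-HIT, MISS, MISS, MISS, MISS, L1-HIT, MISS, L1-HIT, L1-HIT, L1-HIT, L1-HIT, VC-HIT, MISS, VC-HIT]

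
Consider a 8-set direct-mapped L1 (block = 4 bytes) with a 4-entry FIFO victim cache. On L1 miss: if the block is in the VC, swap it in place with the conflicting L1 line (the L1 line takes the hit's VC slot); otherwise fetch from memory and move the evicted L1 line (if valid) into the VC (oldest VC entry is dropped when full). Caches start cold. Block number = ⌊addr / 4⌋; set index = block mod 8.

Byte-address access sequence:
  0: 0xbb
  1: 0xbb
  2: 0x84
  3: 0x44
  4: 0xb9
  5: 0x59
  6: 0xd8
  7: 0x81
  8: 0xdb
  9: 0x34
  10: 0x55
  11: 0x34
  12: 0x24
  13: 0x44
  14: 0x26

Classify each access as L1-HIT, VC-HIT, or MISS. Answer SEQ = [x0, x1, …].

SEQ = [MISS, L1-HIT, MISS, MISS, L1-HIT, MISS, MISS, MISS, L1-HIT, MISS, MISS, VC-HIT, MISS, VC-HIT, VC-HIT]

  [0] addr=0xbb blk=46 s=6: MISS | VC []
  [1] addr=0xbb blk=46 s=6: L1-HIT | VC []
  [2] addr=0x84 blk=33 s=1: MISS | VC []
  [3] addr=0x44 blk=17 s=1: MISS | VC [33]
  [4] addr=0xb9 blk=46 s=6: L1-HIT | VC [33]
  [5] addr=0x59 blk=22 s=6: MISS | VC [33, 46]
  [6] addr=0xd8 blk=54 s=6: MISS | VC [33, 46, 22]
  [7] addr=0x81 blk=32 s=0: MISS | VC [33, 46, 22]
  [8] addr=0xdb blk=54 s=6: L1-HIT | VC [33, 46, 22]
  [9] addr=0x34 blk=13 s=5: MISS | VC [33, 46, 22]
  [10] addr=0x55 blk=21 s=5: MISS | VC [33, 46, 22, 13]
  [11] addr=0x34 blk=13 s=5: VC-HIT | VC [33, 46, 22, 21]
  [12] addr=0x24 blk=9 s=1: MISS | VC [46, 22, 21, 17]
  [13] addr=0x44 blk=17 s=1: VC-HIT | VC [46, 22, 21, 9]
  [14] addr=0x26 blk=9 s=1: VC-HIT | VC [46, 22, 21, 17]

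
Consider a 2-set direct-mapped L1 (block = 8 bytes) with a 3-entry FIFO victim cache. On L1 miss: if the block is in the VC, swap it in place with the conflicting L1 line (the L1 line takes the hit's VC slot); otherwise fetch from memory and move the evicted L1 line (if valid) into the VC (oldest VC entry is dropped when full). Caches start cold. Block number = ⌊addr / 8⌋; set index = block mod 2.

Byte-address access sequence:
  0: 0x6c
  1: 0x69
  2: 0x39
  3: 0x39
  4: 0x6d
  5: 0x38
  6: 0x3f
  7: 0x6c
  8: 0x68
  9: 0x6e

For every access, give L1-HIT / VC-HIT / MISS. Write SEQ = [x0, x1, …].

SEQ = [MISS, L1-HIT, MISS, L1-HIT, VC-HIT, VC-HIT, L1-HIT, VC-HIT, L1-HIT, L1-HIT]

  [0] addr=0x6c blk=13 s=1: MISS | VC []
  [1] addr=0x69 blk=13 s=1: L1-HIT | VC []
  [2] addr=0x39 blk=7 s=1: MISS | VC [13]
  [3] addr=0x39 blk=7 s=1: L1-HIT | VC [13]
  [4] addr=0x6d blk=13 s=1: VC-HIT | VC [7]
  [5] addr=0x38 blk=7 s=1: VC-HIT | VC [13]
  [6] addr=0x3f blk=7 s=1: L1-HIT | VC [13]
  [7] addr=0x6c blk=13 s=1: VC-HIT | VC [7]
  [8] addr=0x68 blk=13 s=1: L1-HIT | VC [7]
  [9] addr=0x6e blk=13 s=1: L1-HIT | VC [7]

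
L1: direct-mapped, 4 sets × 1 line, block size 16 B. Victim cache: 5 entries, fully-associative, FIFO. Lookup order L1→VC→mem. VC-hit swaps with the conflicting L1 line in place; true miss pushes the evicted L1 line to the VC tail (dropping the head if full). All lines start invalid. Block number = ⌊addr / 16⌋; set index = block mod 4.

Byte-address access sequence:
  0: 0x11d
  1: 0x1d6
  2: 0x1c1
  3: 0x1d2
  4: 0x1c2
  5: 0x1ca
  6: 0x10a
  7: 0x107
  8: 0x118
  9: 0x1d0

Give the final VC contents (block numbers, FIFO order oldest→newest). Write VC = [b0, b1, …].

#0 0x11d→b17/s1 MISS; vc=[]
#1 0x1d6→b29/s1 MISS; vc=[17]
#2 0x1c1→b28/s0 MISS; vc=[17]
#3 0x1d2→b29/s1 L1-HIT; vc=[17]
#4 0x1c2→b28/s0 L1-HIT; vc=[17]
#5 0x1ca→b28/s0 L1-HIT; vc=[17]
#6 0x10a→b16/s0 MISS; vc=[17,28]
#7 0x107→b16/s0 L1-HIT; vc=[17,28]
#8 0x118→b17/s1 VC-HIT; vc=[29,28]
#9 0x1d0→b29/s1 VC-HIT; vc=[17,28]

VC = [17, 28]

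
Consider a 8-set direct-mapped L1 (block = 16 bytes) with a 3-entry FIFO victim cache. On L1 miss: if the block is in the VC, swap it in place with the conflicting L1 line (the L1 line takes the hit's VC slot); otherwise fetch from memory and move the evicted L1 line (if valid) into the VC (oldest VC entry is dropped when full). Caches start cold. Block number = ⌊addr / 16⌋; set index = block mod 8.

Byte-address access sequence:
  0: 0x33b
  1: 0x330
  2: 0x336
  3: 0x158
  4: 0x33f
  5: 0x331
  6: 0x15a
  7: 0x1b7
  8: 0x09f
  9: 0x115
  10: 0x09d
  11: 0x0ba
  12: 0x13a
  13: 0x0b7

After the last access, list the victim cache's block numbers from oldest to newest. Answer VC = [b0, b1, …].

VC = [17, 27, 19]

#0 0x33b→b51/s3 MISS; vc=[]
#1 0x330→b51/s3 L1-HIT; vc=[]
#2 0x336→b51/s3 L1-HIT; vc=[]
#3 0x158→b21/s5 MISS; vc=[]
#4 0x33f→b51/s3 L1-HIT; vc=[]
#5 0x331→b51/s3 L1-HIT; vc=[]
#6 0x15a→b21/s5 L1-HIT; vc=[]
#7 0x1b7→b27/s3 MISS; vc=[51]
#8 0x9f→b9/s1 MISS; vc=[51]
#9 0x115→b17/s1 MISS; vc=[51,9]
#10 0x9d→b9/s1 VC-HIT; vc=[51,17]
#11 0xba→b11/s3 MISS; vc=[51,17,27]
#12 0x13a→b19/s3 MISS; vc=[17,27,11]
#13 0xb7→b11/s3 VC-HIT; vc=[17,27,19]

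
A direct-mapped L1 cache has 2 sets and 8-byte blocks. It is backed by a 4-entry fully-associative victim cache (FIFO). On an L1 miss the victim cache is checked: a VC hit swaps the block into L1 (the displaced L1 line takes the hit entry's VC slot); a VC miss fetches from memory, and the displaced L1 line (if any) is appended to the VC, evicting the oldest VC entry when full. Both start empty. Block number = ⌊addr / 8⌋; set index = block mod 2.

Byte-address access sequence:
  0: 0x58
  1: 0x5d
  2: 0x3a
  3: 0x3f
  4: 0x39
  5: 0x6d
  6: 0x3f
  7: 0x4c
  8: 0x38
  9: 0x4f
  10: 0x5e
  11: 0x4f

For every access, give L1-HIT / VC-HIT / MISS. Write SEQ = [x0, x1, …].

SEQ = [MISS, L1-HIT, MISS, L1-HIT, L1-HIT, MISS, VC-HIT, MISS, VC-HIT, VC-HIT, VC-HIT, VC-HIT]

#0 0x58→b11/s1 MISS; vc=[]
#1 0x5d→b11/s1 L1-HIT; vc=[]
#2 0x3a→b7/s1 MISS; vc=[11]
#3 0x3f→b7/s1 L1-HIT; vc=[11]
#4 0x39→b7/s1 L1-HIT; vc=[11]
#5 0x6d→b13/s1 MISS; vc=[11,7]
#6 0x3f→b7/s1 VC-HIT; vc=[11,13]
#7 0x4c→b9/s1 MISS; vc=[11,13,7]
#8 0x38→b7/s1 VC-HIT; vc=[11,13,9]
#9 0x4f→b9/s1 VC-HIT; vc=[11,13,7]
#10 0x5e→b11/s1 VC-HIT; vc=[9,13,7]
#11 0x4f→b9/s1 VC-HIT; vc=[11,13,7]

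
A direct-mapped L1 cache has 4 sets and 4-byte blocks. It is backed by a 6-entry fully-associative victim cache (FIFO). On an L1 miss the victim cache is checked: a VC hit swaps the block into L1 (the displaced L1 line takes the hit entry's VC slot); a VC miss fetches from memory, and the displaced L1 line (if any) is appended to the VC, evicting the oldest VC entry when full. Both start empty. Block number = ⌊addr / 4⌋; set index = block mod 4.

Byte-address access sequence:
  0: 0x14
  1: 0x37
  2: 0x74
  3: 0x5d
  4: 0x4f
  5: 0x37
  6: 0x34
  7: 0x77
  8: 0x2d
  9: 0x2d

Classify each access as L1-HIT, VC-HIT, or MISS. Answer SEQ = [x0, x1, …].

SEQ = [MISS, MISS, MISS, MISS, MISS, VC-HIT, L1-HIT, VC-HIT, MISS, L1-HIT]

#0 0x14→b5/s1 MISS; vc=[]
#1 0x37→b13/s1 MISS; vc=[5]
#2 0x74→b29/s1 MISS; vc=[5,13]
#3 0x5d→b23/s3 MISS; vc=[5,13]
#4 0x4f→b19/s3 MISS; vc=[5,13,23]
#5 0x37→b13/s1 VC-HIT; vc=[5,29,23]
#6 0x34→b13/s1 L1-HIT; vc=[5,29,23]
#7 0x77→b29/s1 VC-HIT; vc=[5,13,23]
#8 0x2d→b11/s3 MISS; vc=[5,13,23,19]
#9 0x2d→b11/s3 L1-HIT; vc=[5,13,23,19]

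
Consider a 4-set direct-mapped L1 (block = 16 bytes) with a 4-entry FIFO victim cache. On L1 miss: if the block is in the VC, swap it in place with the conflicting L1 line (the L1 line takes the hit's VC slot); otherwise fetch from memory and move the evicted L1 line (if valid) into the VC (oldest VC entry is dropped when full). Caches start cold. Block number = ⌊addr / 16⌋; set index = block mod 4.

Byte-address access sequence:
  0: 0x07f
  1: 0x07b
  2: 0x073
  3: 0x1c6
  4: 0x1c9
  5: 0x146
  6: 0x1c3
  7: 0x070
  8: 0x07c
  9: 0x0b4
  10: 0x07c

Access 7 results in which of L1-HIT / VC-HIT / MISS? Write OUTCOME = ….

OUTCOME = L1-HIT

0: 0x7f (blk 7, set 3) → MISS  vc=[]
1: 0x7b (blk 7, set 3) → L1-HIT  vc=[]
2: 0x73 (blk 7, set 3) → L1-HIT  vc=[]
3: 0x1c6 (blk 28, set 0) → MISS  vc=[]
4: 0x1c9 (blk 28, set 0) → L1-HIT  vc=[]
5: 0x146 (blk 20, set 0) → MISS  vc=[28]
6: 0x1c3 (blk 28, set 0) → VC-HIT  vc=[20]
7: 0x70 (blk 7, set 3) → L1-HIT  vc=[20]
8: 0x7c (blk 7, set 3) → L1-HIT  vc=[20]
9: 0xb4 (blk 11, set 3) → MISS  vc=[20, 7]
10: 0x7c (blk 7, set 3) → VC-HIT  vc=[20, 11]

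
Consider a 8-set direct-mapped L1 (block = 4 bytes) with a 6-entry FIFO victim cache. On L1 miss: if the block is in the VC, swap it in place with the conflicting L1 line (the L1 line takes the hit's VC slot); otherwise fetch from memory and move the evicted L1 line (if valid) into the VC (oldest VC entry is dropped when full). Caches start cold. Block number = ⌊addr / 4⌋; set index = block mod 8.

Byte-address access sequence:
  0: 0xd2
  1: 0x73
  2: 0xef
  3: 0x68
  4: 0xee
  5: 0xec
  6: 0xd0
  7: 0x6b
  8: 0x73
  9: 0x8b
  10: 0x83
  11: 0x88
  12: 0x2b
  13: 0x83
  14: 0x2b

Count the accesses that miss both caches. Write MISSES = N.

0: 0xd2 (blk 52, set 4) → MISS  vc=[]
1: 0x73 (blk 28, set 4) → MISS  vc=[52]
2: 0xef (blk 59, set 3) → MISS  vc=[52]
3: 0x68 (blk 26, set 2) → MISS  vc=[52]
4: 0xee (blk 59, set 3) → L1-HIT  vc=[52]
5: 0xec (blk 59, set 3) → L1-HIT  vc=[52]
6: 0xd0 (blk 52, set 4) → VC-HIT  vc=[28]
7: 0x6b (blk 26, set 2) → L1-HIT  vc=[28]
8: 0x73 (blk 28, set 4) → VC-HIT  vc=[52]
9: 0x8b (blk 34, set 2) → MISS  vc=[52, 26]
10: 0x83 (blk 32, set 0) → MISS  vc=[52, 26]
11: 0x88 (blk 34, set 2) → L1-HIT  vc=[52, 26]
12: 0x2b (blk 10, set 2) → MISS  vc=[52, 26, 34]
13: 0x83 (blk 32, set 0) → L1-HIT  vc=[52, 26, 34]
14: 0x2b (blk 10, set 2) → L1-HIT  vc=[52, 26, 34]

MISSES = 7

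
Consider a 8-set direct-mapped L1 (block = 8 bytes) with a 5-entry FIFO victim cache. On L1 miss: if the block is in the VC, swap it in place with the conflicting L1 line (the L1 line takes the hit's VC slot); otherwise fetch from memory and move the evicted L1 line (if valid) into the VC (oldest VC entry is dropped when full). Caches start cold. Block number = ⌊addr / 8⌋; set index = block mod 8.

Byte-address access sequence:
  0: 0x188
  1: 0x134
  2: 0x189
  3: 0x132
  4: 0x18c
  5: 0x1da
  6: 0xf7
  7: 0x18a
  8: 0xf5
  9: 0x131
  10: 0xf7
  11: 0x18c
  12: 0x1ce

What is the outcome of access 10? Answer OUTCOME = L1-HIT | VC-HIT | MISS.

#0 0x188→b49/s1 MISS; vc=[]
#1 0x134→b38/s6 MISS; vc=[]
#2 0x189→b49/s1 L1-HIT; vc=[]
#3 0x132→b38/s6 L1-HIT; vc=[]
#4 0x18c→b49/s1 L1-HIT; vc=[]
#5 0x1da→b59/s3 MISS; vc=[]
#6 0xf7→b30/s6 MISS; vc=[38]
#7 0x18a→b49/s1 L1-HIT; vc=[38]
#8 0xf5→b30/s6 L1-HIT; vc=[38]
#9 0x131→b38/s6 VC-HIT; vc=[30]
#10 0xf7→b30/s6 VC-HIT; vc=[38]
#11 0x18c→b49/s1 L1-HIT; vc=[38]
#12 0x1ce→b57/s1 MISS; vc=[38,49]

OUTCOME = VC-HIT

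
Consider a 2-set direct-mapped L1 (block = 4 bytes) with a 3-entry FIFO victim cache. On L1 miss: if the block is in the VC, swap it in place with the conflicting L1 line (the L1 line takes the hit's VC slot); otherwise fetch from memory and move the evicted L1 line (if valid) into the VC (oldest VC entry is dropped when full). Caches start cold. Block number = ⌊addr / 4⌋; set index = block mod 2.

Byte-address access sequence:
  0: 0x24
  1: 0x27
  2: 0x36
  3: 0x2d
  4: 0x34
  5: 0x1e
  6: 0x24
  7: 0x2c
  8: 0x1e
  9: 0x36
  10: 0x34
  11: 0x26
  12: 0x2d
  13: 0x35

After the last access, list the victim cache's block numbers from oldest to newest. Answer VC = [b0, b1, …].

0: 0x24 (blk 9, set 1) → MISS  vc=[]
1: 0x27 (blk 9, set 1) → L1-HIT  vc=[]
2: 0x36 (blk 13, set 1) → MISS  vc=[9]
3: 0x2d (blk 11, set 1) → MISS  vc=[9, 13]
4: 0x34 (blk 13, set 1) → VC-HIT  vc=[9, 11]
5: 0x1e (blk 7, set 1) → MISS  vc=[9, 11, 13]
6: 0x24 (blk 9, set 1) → VC-HIT  vc=[7, 11, 13]
7: 0x2c (blk 11, set 1) → VC-HIT  vc=[7, 9, 13]
8: 0x1e (blk 7, set 1) → VC-HIT  vc=[11, 9, 13]
9: 0x36 (blk 13, set 1) → VC-HIT  vc=[11, 9, 7]
10: 0x34 (blk 13, set 1) → L1-HIT  vc=[11, 9, 7]
11: 0x26 (blk 9, set 1) → VC-HIT  vc=[11, 13, 7]
12: 0x2d (blk 11, set 1) → VC-HIT  vc=[9, 13, 7]
13: 0x35 (blk 13, set 1) → VC-HIT  vc=[9, 11, 7]

VC = [9, 11, 7]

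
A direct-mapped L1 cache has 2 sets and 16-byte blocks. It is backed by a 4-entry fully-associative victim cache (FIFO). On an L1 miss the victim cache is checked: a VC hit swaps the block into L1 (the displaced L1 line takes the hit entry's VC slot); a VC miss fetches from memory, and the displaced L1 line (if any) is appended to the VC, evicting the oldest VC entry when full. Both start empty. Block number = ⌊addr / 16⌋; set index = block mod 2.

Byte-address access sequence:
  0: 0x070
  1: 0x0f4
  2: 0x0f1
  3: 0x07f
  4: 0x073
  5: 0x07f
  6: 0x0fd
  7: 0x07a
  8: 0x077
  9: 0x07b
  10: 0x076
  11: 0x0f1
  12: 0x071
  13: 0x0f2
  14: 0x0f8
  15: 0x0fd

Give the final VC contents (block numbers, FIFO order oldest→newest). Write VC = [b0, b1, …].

  [0] addr=0x70 blk=7 s=1: MISS | VC []
  [1] addr=0xf4 blk=15 s=1: MISS | VC [7]
  [2] addr=0xf1 blk=15 s=1: L1-HIT | VC [7]
  [3] addr=0x7f blk=7 s=1: VC-HIT | VC [15]
  [4] addr=0x73 blk=7 s=1: L1-HIT | VC [15]
  [5] addr=0x7f blk=7 s=1: L1-HIT | VC [15]
  [6] addr=0xfd blk=15 s=1: VC-HIT | VC [7]
  [7] addr=0x7a blk=7 s=1: VC-HIT | VC [15]
  [8] addr=0x77 blk=7 s=1: L1-HIT | VC [15]
  [9] addr=0x7b blk=7 s=1: L1-HIT | VC [15]
  [10] addr=0x76 blk=7 s=1: L1-HIT | VC [15]
  [11] addr=0xf1 blk=15 s=1: VC-HIT | VC [7]
  [12] addr=0x71 blk=7 s=1: VC-HIT | VC [15]
  [13] addr=0xf2 blk=15 s=1: VC-HIT | VC [7]
  [14] addr=0xf8 blk=15 s=1: L1-HIT | VC [7]
  [15] addr=0xfd blk=15 s=1: L1-HIT | VC [7]

VC = [7]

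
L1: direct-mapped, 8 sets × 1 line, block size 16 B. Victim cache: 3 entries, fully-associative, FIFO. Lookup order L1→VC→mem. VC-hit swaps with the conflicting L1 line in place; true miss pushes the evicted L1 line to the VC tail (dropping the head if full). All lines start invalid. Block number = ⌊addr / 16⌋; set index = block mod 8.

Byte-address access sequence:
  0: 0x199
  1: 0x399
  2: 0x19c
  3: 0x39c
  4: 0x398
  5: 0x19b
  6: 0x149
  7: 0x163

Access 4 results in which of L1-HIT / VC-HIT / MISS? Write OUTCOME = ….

#0 0x199→b25/s1 MISS; vc=[]
#1 0x399→b57/s1 MISS; vc=[25]
#2 0x19c→b25/s1 VC-HIT; vc=[57]
#3 0x39c→b57/s1 VC-HIT; vc=[25]
#4 0x398→b57/s1 L1-HIT; vc=[25]
#5 0x19b→b25/s1 VC-HIT; vc=[57]
#6 0x149→b20/s4 MISS; vc=[57]
#7 0x163→b22/s6 MISS; vc=[57]

OUTCOME = L1-HIT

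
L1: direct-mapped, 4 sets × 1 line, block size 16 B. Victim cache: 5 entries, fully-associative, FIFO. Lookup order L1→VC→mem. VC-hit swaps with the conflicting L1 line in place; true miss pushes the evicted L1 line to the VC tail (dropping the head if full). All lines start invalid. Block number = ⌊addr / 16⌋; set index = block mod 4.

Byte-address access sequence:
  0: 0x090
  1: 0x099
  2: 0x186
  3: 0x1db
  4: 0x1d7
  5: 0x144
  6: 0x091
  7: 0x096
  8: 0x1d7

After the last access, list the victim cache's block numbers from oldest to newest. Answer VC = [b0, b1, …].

VC = [9, 24]

  [0] addr=0x90 blk=9 s=1: MISS | VC []
  [1] addr=0x99 blk=9 s=1: L1-HIT | VC []
  [2] addr=0x186 blk=24 s=0: MISS | VC []
  [3] addr=0x1db blk=29 s=1: MISS | VC [9]
  [4] addr=0x1d7 blk=29 s=1: L1-HIT | VC [9]
  [5] addr=0x144 blk=20 s=0: MISS | VC [9, 24]
  [6] addr=0x91 blk=9 s=1: VC-HIT | VC [29, 24]
  [7] addr=0x96 blk=9 s=1: L1-HIT | VC [29, 24]
  [8] addr=0x1d7 blk=29 s=1: VC-HIT | VC [9, 24]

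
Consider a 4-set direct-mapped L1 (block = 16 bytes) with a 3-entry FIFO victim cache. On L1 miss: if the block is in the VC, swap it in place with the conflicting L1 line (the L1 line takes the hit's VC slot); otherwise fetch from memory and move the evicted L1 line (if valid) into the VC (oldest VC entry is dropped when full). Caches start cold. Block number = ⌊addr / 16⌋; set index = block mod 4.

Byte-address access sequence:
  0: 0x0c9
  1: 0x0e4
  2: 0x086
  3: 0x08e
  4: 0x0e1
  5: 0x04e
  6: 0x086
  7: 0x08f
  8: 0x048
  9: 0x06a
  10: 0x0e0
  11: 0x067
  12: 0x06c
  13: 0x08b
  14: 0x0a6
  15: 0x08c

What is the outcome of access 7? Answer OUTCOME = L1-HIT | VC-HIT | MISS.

  [0] addr=0xc9 blk=12 s=0: MISS | VC []
  [1] addr=0xe4 blk=14 s=2: MISS | VC []
  [2] addr=0x86 blk=8 s=0: MISS | VC [12]
  [3] addr=0x8e blk=8 s=0: L1-HIT | VC [12]
  [4] addr=0xe1 blk=14 s=2: L1-HIT | VC [12]
  [5] addr=0x4e blk=4 s=0: MISS | VC [12, 8]
  [6] addr=0x86 blk=8 s=0: VC-HIT | VC [12, 4]
  [7] addr=0x8f blk=8 s=0: L1-HIT | VC [12, 4]
  [8] addr=0x48 blk=4 s=0: VC-HIT | VC [12, 8]
  [9] addr=0x6a blk=6 s=2: MISS | VC [12, 8, 14]
  [10] addr=0xe0 blk=14 s=2: VC-HIT | VC [12, 8, 6]
  [11] addr=0x67 blk=6 s=2: VC-HIT | VC [12, 8, 14]
  [12] addr=0x6c blk=6 s=2: L1-HIT | VC [12, 8, 14]
  [13] addr=0x8b blk=8 s=0: VC-HIT | VC [12, 4, 14]
  [14] addr=0xa6 blk=10 s=2: MISS | VC [4, 14, 6]
  [15] addr=0x8c blk=8 s=0: L1-HIT | VC [4, 14, 6]

OUTCOME = L1-HIT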